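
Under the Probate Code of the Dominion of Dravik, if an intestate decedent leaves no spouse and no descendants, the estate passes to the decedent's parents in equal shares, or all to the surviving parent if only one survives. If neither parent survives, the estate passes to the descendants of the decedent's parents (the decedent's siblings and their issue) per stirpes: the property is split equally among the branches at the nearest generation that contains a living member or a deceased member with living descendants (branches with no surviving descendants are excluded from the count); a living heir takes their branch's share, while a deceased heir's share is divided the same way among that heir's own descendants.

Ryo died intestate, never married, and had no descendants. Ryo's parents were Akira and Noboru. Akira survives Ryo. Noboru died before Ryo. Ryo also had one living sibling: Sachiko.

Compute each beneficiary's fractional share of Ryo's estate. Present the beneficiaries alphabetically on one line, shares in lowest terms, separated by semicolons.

Only one parent, Akira, survives, so Akira takes the entire estate. The siblings take nothing because a surviving parent has priority.

Akira 1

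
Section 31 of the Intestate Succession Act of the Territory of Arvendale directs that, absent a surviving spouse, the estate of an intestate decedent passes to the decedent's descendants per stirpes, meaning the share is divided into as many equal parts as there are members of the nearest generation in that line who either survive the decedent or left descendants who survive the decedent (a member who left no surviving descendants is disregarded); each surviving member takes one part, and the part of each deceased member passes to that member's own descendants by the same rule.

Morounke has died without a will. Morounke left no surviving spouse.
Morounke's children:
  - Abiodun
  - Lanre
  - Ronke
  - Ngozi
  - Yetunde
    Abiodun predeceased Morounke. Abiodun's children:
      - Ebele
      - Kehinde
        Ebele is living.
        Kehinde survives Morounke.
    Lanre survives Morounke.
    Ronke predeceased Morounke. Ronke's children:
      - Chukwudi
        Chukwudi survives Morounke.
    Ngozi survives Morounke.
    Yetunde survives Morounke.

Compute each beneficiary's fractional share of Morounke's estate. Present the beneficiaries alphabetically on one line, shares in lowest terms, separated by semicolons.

Chukwudi 1/5; Ebele 1/10; Kehinde 1/10; Lanre 1/5; Ngozi 1/5; Yetunde 1/5

There is no surviving spouse, so the entire estate passes to Morounke's descendants per stirpes.
The estate is divided into 5 equal shares of 1/5 among Abiodun, Lanre, Ronke, Ngozi, Yetunde.
Abiodun predeceased; the 1/5 allotted to Abiodun's branch passes to Abiodun's issue by representation.
The 1/5 is divided into 2 equal shares of 1/10 among Ebele, Kehinde.
Ebele is living and takes 1/10.
Kehinde is living and takes 1/10.
Lanre is living and takes 1/5.
Ronke predeceased; the 1/5 allotted to Ronke's branch passes to Ronke's issue by representation.
Chukwudi is the sole taker at this level and receives the full 1/5.
Ngozi is living and takes 1/5.
Yetunde is living and takes 1/5.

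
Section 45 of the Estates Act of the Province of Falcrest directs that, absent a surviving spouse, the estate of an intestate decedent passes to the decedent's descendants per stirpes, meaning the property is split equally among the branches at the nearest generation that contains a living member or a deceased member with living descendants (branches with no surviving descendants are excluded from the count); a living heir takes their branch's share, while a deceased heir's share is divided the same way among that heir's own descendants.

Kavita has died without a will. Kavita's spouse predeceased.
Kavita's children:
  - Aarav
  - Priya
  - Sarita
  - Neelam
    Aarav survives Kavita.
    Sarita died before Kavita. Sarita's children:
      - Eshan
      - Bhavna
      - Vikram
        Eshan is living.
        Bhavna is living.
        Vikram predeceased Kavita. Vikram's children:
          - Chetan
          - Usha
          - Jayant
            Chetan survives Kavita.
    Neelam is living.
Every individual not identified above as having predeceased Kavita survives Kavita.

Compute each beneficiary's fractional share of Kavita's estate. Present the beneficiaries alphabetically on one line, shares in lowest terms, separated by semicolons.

Aarav 1/4; Bhavna 1/12; Chetan 1/36; Eshan 1/12; Jayant 1/36; Neelam 1/4; Priya 1/4; Usha 1/36

There is no surviving spouse, so the entire estate passes to Kavita's descendants per stirpes.
The estate is divided into 4 equal shares of 1/4 among Aarav, Priya, Sarita, Neelam.
Aarav is living and takes 1/4.
Priya is living and takes 1/4.
Sarita predeceased; the 1/4 allotted to Sarita's branch passes to Sarita's issue by representation.
The 1/4 is divided into 3 equal shares of 1/12 among Eshan, Bhavna, Vikram.
Eshan is living and takes 1/12.
Bhavna is living and takes 1/12.
Vikram predeceased; the 1/12 allotted to Vikram's branch passes to Vikram's issue by representation.
The 1/12 is divided into 3 equal shares of 1/36 among Chetan, Usha, Jayant.
Chetan is living and takes 1/36.
Usha is living and takes 1/36.
Jayant is living and takes 1/36.
Neelam is living and takes 1/4.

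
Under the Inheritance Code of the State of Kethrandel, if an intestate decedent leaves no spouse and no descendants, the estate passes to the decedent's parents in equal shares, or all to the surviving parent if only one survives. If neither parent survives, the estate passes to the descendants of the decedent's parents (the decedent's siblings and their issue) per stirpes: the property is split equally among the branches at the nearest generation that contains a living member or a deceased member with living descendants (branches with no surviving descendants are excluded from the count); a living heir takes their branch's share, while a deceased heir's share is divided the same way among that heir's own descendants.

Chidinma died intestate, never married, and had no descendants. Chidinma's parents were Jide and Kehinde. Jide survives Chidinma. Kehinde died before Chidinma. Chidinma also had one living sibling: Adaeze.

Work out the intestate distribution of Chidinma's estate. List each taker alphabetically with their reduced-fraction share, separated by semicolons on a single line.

Jide 1

Only one parent, Jide, survives, so Jide takes the entire estate. The siblings take nothing because a surviving parent has priority.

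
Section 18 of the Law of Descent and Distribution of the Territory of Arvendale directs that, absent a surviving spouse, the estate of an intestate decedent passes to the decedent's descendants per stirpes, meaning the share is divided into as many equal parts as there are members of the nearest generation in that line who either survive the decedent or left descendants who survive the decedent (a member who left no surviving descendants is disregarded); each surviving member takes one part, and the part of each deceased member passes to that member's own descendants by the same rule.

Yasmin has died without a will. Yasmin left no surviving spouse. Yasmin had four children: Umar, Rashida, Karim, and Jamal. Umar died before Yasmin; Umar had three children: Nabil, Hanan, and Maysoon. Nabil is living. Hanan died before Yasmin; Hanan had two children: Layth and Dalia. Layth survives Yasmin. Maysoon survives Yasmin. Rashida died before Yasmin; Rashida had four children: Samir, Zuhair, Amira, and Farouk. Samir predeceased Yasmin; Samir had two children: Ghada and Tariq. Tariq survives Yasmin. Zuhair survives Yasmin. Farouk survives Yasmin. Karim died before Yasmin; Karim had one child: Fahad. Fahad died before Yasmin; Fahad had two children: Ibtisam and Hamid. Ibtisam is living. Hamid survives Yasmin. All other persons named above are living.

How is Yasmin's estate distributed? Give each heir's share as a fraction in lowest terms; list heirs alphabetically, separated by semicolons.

Amira 1/16; Dalia 1/24; Farouk 1/16; Ghada 1/32; Hamid 1/8; Ibtisam 1/8; Jamal 1/4; Layth 1/24; Maysoon 1/12; Nabil 1/12; Tariq 1/32; Zuhair 1/16

There is no surviving spouse, so the entire estate passes to Yasmin's descendants per stirpes.
The estate is divided into 4 equal shares of 1/4 among Umar, Rashida, Karim, Jamal.
Umar predeceased; the 1/4 allotted to Umar's branch passes to Umar's issue by representation.
The 1/4 is divided into 3 equal shares of 1/12 among Nabil, Hanan, Maysoon.
Nabil is living and takes 1/12.
Hanan predeceased; the 1/12 allotted to Hanan's branch passes to Hanan's issue by representation.
The 1/12 is divided into 2 equal shares of 1/24 among Layth, Dalia.
Layth is living and takes 1/24.
Dalia is living and takes 1/24.
Maysoon is living and takes 1/12.
Rashida predeceased; the 1/4 allotted to Rashida's branch passes to Rashida's issue by representation.
The 1/4 is divided into 4 equal shares of 1/16 among Samir, Zuhair, Amira, Farouk.
Samir predeceased; the 1/16 allotted to Samir's branch passes to Samir's issue by representation.
The 1/16 is divided into 2 equal shares of 1/32 among Ghada, Tariq.
Ghada is living and takes 1/32.
Tariq is living and takes 1/32.
Zuhair is living and takes 1/16.
Amira is living and takes 1/16.
Farouk is living and takes 1/16.
Karim predeceased; the 1/4 allotted to Karim's branch passes to Karim's issue by representation.
Fahad's line is the sole branch at this level, so the full 1/4 passes to Fahad's issue by representation.
The 1/4 is divided into 2 equal shares of 1/8 among Ibtisam, Hamid.
Ibtisam is living and takes 1/8.
Hamid is living and takes 1/8.
Jamal is living and takes 1/4.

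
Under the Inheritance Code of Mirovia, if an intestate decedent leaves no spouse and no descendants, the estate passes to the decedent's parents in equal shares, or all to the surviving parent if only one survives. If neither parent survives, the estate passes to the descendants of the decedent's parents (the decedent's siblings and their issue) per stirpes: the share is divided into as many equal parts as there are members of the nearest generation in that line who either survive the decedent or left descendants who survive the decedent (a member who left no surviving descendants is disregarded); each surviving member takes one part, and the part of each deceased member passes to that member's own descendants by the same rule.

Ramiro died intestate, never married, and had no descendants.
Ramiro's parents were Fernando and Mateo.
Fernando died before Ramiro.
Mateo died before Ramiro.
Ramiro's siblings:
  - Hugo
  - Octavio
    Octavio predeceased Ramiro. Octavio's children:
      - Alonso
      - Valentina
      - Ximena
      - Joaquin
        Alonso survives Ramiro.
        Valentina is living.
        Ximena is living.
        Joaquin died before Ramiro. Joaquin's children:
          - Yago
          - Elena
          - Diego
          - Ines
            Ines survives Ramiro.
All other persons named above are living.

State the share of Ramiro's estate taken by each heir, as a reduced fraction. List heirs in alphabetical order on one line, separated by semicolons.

Neither parent survives and there are no descendants, so the estate passes to Ramiro's siblings and their issue per stirpes.
The estate is divided into 2 equal shares of 1/2 among Hugo, Octavio.
Hugo is living and takes 1/2.
Octavio predeceased; the 1/2 allotted to Octavio's branch passes to Octavio's issue by representation.
The 1/2 is divided into 4 equal shares of 1/8 among Alonso, Valentina, Ximena, Joaquin.
Alonso is living and takes 1/8.
Valentina is living and takes 1/8.
Ximena is living and takes 1/8.
Joaquin predeceased; the 1/8 allotted to Joaquin's branch passes to Joaquin's issue by representation.
The 1/8 is divided into 4 equal shares of 1/32 among Yago, Elena, Diego, Ines.
Yago is living and takes 1/32.
Elena is living and takes 1/32.
Diego is living and takes 1/32.
Ines is living and takes 1/32.

Alonso 1/8; Diego 1/32; Elena 1/32; Hugo 1/2; Ines 1/32; Valentina 1/8; Ximena 1/8; Yago 1/32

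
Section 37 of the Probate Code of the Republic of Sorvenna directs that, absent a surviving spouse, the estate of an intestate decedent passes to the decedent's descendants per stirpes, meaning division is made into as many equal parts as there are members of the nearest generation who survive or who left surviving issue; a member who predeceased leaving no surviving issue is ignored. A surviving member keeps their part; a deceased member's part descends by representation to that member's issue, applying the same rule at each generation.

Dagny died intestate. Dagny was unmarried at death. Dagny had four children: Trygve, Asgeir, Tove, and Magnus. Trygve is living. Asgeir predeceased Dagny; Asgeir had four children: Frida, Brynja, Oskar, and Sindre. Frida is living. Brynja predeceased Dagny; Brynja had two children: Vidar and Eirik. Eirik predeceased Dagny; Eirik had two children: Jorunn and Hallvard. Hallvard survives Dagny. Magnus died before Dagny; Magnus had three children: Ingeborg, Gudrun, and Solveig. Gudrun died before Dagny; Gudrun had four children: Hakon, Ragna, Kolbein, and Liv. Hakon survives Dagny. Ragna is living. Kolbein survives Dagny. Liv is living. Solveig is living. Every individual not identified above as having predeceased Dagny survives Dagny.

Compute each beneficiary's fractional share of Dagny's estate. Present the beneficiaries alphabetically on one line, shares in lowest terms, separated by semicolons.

Frida 1/16; Hakon 1/48; Hallvard 1/64; Ingeborg 1/12; Jorunn 1/64; Kolbein 1/48; Liv 1/48; Oskar 1/16; Ragna 1/48; Sindre 1/16; Solveig 1/12; Tove 1/4; Trygve 1/4; Vidar 1/32

There is no surviving spouse, so the entire estate passes to Dagny's descendants per stirpes.
The estate is divided into 4 equal shares of 1/4 among Trygve, Asgeir, Tove, Magnus.
Trygve is living and takes 1/4.
Asgeir predeceased; the 1/4 allotted to Asgeir's branch passes to Asgeir's issue by representation.
The 1/4 is divided into 4 equal shares of 1/16 among Frida, Brynja, Oskar, Sindre.
Frida is living and takes 1/16.
Brynja predeceased; the 1/16 allotted to Brynja's branch passes to Brynja's issue by representation.
The 1/16 is divided into 2 equal shares of 1/32 among Vidar, Eirik.
Vidar is living and takes 1/32.
Eirik predeceased; the 1/32 allotted to Eirik's branch passes to Eirik's issue by representation.
The 1/32 is divided into 2 equal shares of 1/64 among Jorunn, Hallvard.
Jorunn is living and takes 1/64.
Hallvard is living and takes 1/64.
Oskar is living and takes 1/16.
Sindre is living and takes 1/16.
Tove is living and takes 1/4.
Magnus predeceased; the 1/4 allotted to Magnus's branch passes to Magnus's issue by representation.
The 1/4 is divided into 3 equal shares of 1/12 among Ingeborg, Gudrun, Solveig.
Ingeborg is living and takes 1/12.
Gudrun predeceased; the 1/12 allotted to Gudrun's branch passes to Gudrun's issue by representation.
The 1/12 is divided into 4 equal shares of 1/48 among Hakon, Ragna, Kolbein, Liv.
Hakon is living and takes 1/48.
Ragna is living and takes 1/48.
Kolbein is living and takes 1/48.
Liv is living and takes 1/48.
Solveig is living and takes 1/12.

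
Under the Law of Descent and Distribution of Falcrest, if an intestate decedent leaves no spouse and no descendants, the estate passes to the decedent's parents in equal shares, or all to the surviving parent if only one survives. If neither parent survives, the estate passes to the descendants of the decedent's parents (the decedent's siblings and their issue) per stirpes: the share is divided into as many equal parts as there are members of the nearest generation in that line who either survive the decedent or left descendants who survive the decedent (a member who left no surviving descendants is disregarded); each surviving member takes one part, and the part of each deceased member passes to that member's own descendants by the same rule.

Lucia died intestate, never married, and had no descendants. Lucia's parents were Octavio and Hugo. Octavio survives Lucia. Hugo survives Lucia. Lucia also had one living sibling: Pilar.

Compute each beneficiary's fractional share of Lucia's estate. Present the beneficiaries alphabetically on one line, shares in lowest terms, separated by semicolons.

Hugo 1/2; Octavio 1/2

Both parents survive, so Octavio and Hugo each take 1/2. The siblings take nothing because a surviving parent has priority.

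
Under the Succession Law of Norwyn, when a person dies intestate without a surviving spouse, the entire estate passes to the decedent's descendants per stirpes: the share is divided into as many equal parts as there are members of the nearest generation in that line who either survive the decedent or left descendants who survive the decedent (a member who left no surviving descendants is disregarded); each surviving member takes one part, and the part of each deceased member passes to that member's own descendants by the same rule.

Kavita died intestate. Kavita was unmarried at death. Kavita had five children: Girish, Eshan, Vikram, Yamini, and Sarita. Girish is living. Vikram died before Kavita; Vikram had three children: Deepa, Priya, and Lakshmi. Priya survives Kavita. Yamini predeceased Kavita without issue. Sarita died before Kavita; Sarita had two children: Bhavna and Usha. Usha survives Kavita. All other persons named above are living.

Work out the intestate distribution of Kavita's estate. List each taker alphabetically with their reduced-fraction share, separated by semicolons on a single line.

There is no surviving spouse, so the entire estate passes to Kavita's descendants per stirpes.
Yamini left no surviving issue, so that branch lapses and is disregarded.
The estate is divided into 4 equal shares of 1/4 among Girish, Eshan, Vikram, Sarita.
Girish is living and takes 1/4.
Eshan is living and takes 1/4.
Vikram predeceased; the 1/4 allotted to Vikram's branch passes to Vikram's issue by representation.
The 1/4 is divided into 3 equal shares of 1/12 among Deepa, Priya, Lakshmi.
Deepa is living and takes 1/12.
Priya is living and takes 1/12.
Lakshmi is living and takes 1/12.
Sarita predeceased; the 1/4 allotted to Sarita's branch passes to Sarita's issue by representation.
The 1/4 is divided into 2 equal shares of 1/8 among Bhavna, Usha.
Bhavna is living and takes 1/8.
Usha is living and takes 1/8.

Bhavna 1/8; Deepa 1/12; Eshan 1/4; Girish 1/4; Lakshmi 1/12; Priya 1/12; Usha 1/8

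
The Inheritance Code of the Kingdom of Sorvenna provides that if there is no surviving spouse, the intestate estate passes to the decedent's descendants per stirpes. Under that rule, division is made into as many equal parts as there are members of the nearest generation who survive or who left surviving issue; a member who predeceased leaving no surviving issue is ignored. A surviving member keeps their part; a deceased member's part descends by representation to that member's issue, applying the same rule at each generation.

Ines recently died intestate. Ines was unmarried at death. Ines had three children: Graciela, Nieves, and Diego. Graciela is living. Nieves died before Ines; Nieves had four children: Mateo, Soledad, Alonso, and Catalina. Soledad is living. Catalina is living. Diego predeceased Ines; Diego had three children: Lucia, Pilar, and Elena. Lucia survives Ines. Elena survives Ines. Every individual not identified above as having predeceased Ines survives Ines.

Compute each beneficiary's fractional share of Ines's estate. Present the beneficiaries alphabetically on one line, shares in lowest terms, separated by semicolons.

There is no surviving spouse, so the entire estate passes to Ines's descendants per stirpes.
The estate is divided into 3 equal shares of 1/3 among Graciela, Nieves, Diego.
Graciela is living and takes 1/3.
Nieves predeceased; the 1/3 allotted to Nieves's branch passes to Nieves's issue by representation.
The 1/3 is divided into 4 equal shares of 1/12 among Mateo, Soledad, Alonso, Catalina.
Mateo is living and takes 1/12.
Soledad is living and takes 1/12.
Alonso is living and takes 1/12.
Catalina is living and takes 1/12.
Diego predeceased; the 1/3 allotted to Diego's branch passes to Diego's issue by representation.
The 1/3 is divided into 3 equal shares of 1/9 among Lucia, Pilar, Elena.
Lucia is living and takes 1/9.
Pilar is living and takes 1/9.
Elena is living and takes 1/9.

Alonso 1/12; Catalina 1/12; Elena 1/9; Graciela 1/3; Lucia 1/9; Mateo 1/12; Pilar 1/9; Soledad 1/12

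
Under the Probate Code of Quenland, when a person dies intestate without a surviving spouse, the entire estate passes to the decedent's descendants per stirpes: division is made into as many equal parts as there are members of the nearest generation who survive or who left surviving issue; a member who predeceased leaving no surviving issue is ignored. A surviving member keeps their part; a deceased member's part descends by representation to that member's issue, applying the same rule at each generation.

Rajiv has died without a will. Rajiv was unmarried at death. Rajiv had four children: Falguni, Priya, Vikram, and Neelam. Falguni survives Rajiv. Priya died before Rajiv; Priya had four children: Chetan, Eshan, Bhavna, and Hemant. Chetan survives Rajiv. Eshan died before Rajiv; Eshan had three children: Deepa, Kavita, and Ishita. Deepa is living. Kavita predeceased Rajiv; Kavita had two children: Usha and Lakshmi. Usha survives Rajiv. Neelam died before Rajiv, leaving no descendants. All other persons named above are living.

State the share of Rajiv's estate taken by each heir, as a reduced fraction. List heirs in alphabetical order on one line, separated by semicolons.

Bhavna 1/12; Chetan 1/12; Deepa 1/36; Falguni 1/3; Hemant 1/12; Ishita 1/36; Lakshmi 1/72; Usha 1/72; Vikram 1/3

There is no surviving spouse, so the entire estate passes to Rajiv's descendants per stirpes.
Neelam left no surviving issue, so that branch lapses and is disregarded.
The estate is divided into 3 equal shares of 1/3 among Falguni, Priya, Vikram.
Falguni is living and takes 1/3.
Priya predeceased; the 1/3 allotted to Priya's branch passes to Priya's issue by representation.
The 1/3 is divided into 4 equal shares of 1/12 among Chetan, Eshan, Bhavna, Hemant.
Chetan is living and takes 1/12.
Eshan predeceased; the 1/12 allotted to Eshan's branch passes to Eshan's issue by representation.
The 1/12 is divided into 3 equal shares of 1/36 among Deepa, Kavita, Ishita.
Deepa is living and takes 1/36.
Kavita predeceased; the 1/36 allotted to Kavita's branch passes to Kavita's issue by representation.
The 1/36 is divided into 2 equal shares of 1/72 among Usha, Lakshmi.
Usha is living and takes 1/72.
Lakshmi is living and takes 1/72.
Ishita is living and takes 1/36.
Bhavna is living and takes 1/12.
Hemant is living and takes 1/12.
Vikram is living and takes 1/3.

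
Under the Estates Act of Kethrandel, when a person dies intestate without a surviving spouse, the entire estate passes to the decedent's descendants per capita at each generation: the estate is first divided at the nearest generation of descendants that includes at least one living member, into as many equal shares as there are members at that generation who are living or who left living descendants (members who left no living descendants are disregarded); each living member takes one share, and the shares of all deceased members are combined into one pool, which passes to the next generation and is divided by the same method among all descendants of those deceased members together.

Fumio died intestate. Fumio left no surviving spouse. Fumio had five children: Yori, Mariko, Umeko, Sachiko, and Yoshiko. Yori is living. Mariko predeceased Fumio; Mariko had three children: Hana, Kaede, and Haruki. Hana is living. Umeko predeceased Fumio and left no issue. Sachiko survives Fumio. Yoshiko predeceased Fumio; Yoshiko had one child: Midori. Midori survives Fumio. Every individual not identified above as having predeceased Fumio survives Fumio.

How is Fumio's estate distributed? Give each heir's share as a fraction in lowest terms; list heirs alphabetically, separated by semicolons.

There is no surviving spouse, so the entire estate passes to Fumio's descendants per capita at each generation.
At generation 1 (Yori, Mariko, Sachiko, Yoshiko) there are 4 shares of (1)/4 = 1/4 each.
Living: Yori and Sachiko — each takes 1/4.
Deceased: Mariko and Yoshiko. Their combined 1/2 is pooled and carried to generation 2.
At generation 2 (Hana, Kaede, Haruki, Midori) there are 4 shares of (1/2)/4 = 1/8 each.
Living: Hana, Kaede, Haruki, and Midori — each takes 1/8.

Hana 1/8; Haruki 1/8; Kaede 1/8; Midori 1/8; Sachiko 1/4; Yori 1/4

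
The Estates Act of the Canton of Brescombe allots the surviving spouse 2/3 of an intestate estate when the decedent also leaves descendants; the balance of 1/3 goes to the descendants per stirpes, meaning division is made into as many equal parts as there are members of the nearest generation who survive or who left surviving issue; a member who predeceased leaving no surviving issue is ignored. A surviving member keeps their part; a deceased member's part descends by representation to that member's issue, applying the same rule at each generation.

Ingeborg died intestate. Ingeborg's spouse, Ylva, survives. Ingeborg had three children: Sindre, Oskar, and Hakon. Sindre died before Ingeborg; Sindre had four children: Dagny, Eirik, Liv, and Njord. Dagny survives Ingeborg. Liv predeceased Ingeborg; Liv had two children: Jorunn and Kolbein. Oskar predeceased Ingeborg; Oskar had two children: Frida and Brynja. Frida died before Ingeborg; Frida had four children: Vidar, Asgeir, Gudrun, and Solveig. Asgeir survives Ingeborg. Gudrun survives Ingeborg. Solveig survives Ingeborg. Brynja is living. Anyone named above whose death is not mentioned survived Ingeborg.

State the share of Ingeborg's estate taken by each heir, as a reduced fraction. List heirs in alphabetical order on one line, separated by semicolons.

Ylva, as surviving spouse, takes 2/3.
The remaining 1/3 passes to Ingeborg's descendants per stirpes.
The 1/3 is divided into 3 equal shares of 1/9 among Sindre, Oskar, Hakon.
Sindre predeceased; the 1/9 allotted to Sindre's branch passes to Sindre's issue by representation.
The 1/9 is divided into 4 equal shares of 1/36 among Dagny, Eirik, Liv, Njord.
Dagny is living and takes 1/36.
Eirik is living and takes 1/36.
Liv predeceased; the 1/36 allotted to Liv's branch passes to Liv's issue by representation.
The 1/36 is divided into 2 equal shares of 1/72 among Jorunn, Kolbein.
Jorunn is living and takes 1/72.
Kolbein is living and takes 1/72.
Njord is living and takes 1/36.
Oskar predeceased; the 1/9 allotted to Oskar's branch passes to Oskar's issue by representation.
The 1/9 is divided into 2 equal shares of 1/18 among Frida, Brynja.
Frida predeceased; the 1/18 allotted to Frida's branch passes to Frida's issue by representation.
The 1/18 is divided into 4 equal shares of 1/72 among Vidar, Asgeir, Gudrun, Solveig.
Vidar is living and takes 1/72.
Asgeir is living and takes 1/72.
Gudrun is living and takes 1/72.
Solveig is living and takes 1/72.
Brynja is living and takes 1/18.
Hakon is living and takes 1/9.

Asgeir 1/72; Brynja 1/18; Dagny 1/36; Eirik 1/36; Gudrun 1/72; Hakon 1/9; Jorunn 1/72; Kolbein 1/72; Njord 1/36; Solveig 1/72; Vidar 1/72; Ylva 2/3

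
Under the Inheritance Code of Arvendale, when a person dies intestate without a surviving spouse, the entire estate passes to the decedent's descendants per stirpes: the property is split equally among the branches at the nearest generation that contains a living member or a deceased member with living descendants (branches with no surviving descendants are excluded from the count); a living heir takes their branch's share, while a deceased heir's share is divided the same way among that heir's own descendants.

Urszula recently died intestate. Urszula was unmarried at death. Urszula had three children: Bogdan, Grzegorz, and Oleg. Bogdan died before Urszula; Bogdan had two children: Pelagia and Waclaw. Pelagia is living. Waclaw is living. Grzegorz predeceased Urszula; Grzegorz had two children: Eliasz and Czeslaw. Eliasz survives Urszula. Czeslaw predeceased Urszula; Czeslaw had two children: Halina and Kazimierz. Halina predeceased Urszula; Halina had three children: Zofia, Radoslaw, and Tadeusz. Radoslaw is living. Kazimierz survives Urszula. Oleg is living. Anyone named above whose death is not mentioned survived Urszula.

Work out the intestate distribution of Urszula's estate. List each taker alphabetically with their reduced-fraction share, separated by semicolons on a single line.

Eliasz 1/6; Kazimierz 1/12; Oleg 1/3; Pelagia 1/6; Radoslaw 1/36; Tadeusz 1/36; Waclaw 1/6; Zofia 1/36

There is no surviving spouse, so the entire estate passes to Urszula's descendants per stirpes.
The estate is divided into 3 equal shares of 1/3 among Bogdan, Grzegorz, Oleg.
Bogdan predeceased; the 1/3 allotted to Bogdan's branch passes to Bogdan's issue by representation.
The 1/3 is divided into 2 equal shares of 1/6 among Pelagia, Waclaw.
Pelagia is living and takes 1/6.
Waclaw is living and takes 1/6.
Grzegorz predeceased; the 1/3 allotted to Grzegorz's branch passes to Grzegorz's issue by representation.
The 1/3 is divided into 2 equal shares of 1/6 among Eliasz, Czeslaw.
Eliasz is living and takes 1/6.
Czeslaw predeceased; the 1/6 allotted to Czeslaw's branch passes to Czeslaw's issue by representation.
The 1/6 is divided into 2 equal shares of 1/12 among Halina, Kazimierz.
Halina predeceased; the 1/12 allotted to Halina's branch passes to Halina's issue by representation.
The 1/12 is divided into 3 equal shares of 1/36 among Zofia, Radoslaw, Tadeusz.
Zofia is living and takes 1/36.
Radoslaw is living and takes 1/36.
Tadeusz is living and takes 1/36.
Kazimierz is living and takes 1/12.
Oleg is living and takes 1/3.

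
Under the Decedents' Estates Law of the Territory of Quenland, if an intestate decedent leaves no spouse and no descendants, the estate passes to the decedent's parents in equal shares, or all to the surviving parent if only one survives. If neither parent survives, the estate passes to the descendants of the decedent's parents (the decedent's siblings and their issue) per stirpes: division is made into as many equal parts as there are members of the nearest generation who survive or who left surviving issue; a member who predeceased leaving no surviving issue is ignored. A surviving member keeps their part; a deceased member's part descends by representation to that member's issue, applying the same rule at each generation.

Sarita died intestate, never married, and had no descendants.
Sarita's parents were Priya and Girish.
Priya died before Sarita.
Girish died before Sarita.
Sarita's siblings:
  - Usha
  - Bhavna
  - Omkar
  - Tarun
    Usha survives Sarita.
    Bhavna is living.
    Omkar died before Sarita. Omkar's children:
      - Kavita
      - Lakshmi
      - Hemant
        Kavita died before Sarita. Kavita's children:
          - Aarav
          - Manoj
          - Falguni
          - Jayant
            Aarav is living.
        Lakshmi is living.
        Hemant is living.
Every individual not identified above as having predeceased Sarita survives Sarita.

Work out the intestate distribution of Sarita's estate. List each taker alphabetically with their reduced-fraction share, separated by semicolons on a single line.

Neither parent survives and there are no descendants, so the estate passes to Sarita's siblings and their issue per stirpes.
The estate is divided into 4 equal shares of 1/4 among Usha, Bhavna, Omkar, Tarun.
Usha is living and takes 1/4.
Bhavna is living and takes 1/4.
Omkar predeceased; the 1/4 allotted to Omkar's branch passes to Omkar's issue by representation.
The 1/4 is divided into 3 equal shares of 1/12 among Kavita, Lakshmi, Hemant.
Kavita predeceased; the 1/12 allotted to Kavita's branch passes to Kavita's issue by representation.
The 1/12 is divided into 4 equal shares of 1/48 among Aarav, Manoj, Falguni, Jayant.
Aarav is living and takes 1/48.
Manoj is living and takes 1/48.
Falguni is living and takes 1/48.
Jayant is living and takes 1/48.
Lakshmi is living and takes 1/12.
Hemant is living and takes 1/12.
Tarun is living and takes 1/4.

Aarav 1/48; Bhavna 1/4; Falguni 1/48; Hemant 1/12; Jayant 1/48; Lakshmi 1/12; Manoj 1/48; Tarun 1/4; Usha 1/4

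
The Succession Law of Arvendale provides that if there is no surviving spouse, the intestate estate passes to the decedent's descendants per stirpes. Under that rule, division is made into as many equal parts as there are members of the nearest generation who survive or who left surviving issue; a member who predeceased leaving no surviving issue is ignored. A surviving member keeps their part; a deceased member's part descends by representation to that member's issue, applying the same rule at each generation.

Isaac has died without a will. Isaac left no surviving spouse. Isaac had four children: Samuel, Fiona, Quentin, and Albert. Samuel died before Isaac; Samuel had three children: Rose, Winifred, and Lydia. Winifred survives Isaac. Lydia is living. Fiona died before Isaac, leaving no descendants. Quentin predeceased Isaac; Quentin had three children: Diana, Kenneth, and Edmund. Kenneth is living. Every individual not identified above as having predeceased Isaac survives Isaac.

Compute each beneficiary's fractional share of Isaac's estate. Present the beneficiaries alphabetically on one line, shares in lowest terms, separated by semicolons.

There is no surviving spouse, so the entire estate passes to Isaac's descendants per stirpes.
Fiona left no surviving issue, so that branch lapses and is disregarded.
The estate is divided into 3 equal shares of 1/3 among Samuel, Quentin, Albert.
Samuel predeceased; the 1/3 allotted to Samuel's branch passes to Samuel's issue by representation.
The 1/3 is divided into 3 equal shares of 1/9 among Rose, Winifred, Lydia.
Rose is living and takes 1/9.
Winifred is living and takes 1/9.
Lydia is living and takes 1/9.
Quentin predeceased; the 1/3 allotted to Quentin's branch passes to Quentin's issue by representation.
The 1/3 is divided into 3 equal shares of 1/9 among Diana, Kenneth, Edmund.
Diana is living and takes 1/9.
Kenneth is living and takes 1/9.
Edmund is living and takes 1/9.
Albert is living and takes 1/3.

Albert 1/3; Diana 1/9; Edmund 1/9; Kenneth 1/9; Lydia 1/9; Rose 1/9; Winifred 1/9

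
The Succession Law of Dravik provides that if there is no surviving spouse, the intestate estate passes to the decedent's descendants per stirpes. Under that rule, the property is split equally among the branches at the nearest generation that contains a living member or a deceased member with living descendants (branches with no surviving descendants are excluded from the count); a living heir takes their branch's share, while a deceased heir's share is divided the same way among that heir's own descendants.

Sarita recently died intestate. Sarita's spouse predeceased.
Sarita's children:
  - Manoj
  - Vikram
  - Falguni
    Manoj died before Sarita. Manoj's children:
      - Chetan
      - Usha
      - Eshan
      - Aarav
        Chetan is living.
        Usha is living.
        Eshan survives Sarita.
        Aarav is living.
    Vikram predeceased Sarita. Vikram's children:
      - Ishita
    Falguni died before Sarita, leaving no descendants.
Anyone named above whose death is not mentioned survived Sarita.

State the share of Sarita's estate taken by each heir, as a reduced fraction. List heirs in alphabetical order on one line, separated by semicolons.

Aarav 1/8; Chetan 1/8; Eshan 1/8; Ishita 1/2; Usha 1/8

There is no surviving spouse, so the entire estate passes to Sarita's descendants per stirpes.
Falguni left no surviving issue, so that branch lapses and is disregarded.
The estate is divided into 2 equal shares of 1/2 among Manoj, Vikram.
Manoj predeceased; the 1/2 allotted to Manoj's branch passes to Manoj's issue by representation.
The 1/2 is divided into 4 equal shares of 1/8 among Chetan, Usha, Eshan, Aarav.
Chetan is living and takes 1/8.
Usha is living and takes 1/8.
Eshan is living and takes 1/8.
Aarav is living and takes 1/8.
Vikram predeceased; the 1/2 allotted to Vikram's branch passes to Vikram's issue by representation.
Ishita is the sole taker at this level and receives the full 1/2.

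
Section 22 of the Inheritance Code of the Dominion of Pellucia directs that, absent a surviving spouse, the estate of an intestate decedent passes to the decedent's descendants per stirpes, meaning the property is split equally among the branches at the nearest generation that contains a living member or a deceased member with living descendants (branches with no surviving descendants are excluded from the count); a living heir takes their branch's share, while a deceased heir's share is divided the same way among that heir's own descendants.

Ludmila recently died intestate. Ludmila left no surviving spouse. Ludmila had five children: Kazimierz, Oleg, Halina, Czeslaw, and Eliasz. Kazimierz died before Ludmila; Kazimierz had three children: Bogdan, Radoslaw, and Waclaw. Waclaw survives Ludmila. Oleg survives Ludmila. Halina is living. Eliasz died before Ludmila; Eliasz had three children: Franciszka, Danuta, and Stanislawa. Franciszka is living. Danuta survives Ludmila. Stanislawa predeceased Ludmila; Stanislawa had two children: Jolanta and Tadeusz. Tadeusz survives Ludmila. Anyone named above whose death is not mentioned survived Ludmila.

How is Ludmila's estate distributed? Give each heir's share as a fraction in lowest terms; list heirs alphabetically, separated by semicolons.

Bogdan 1/15; Czeslaw 1/5; Danuta 1/15; Franciszka 1/15; Halina 1/5; Jolanta 1/30; Oleg 1/5; Radoslaw 1/15; Tadeusz 1/30; Waclaw 1/15

There is no surviving spouse, so the entire estate passes to Ludmila's descendants per stirpes.
The estate is divided into 5 equal shares of 1/5 among Kazimierz, Oleg, Halina, Czeslaw, Eliasz.
Kazimierz predeceased; the 1/5 allotted to Kazimierz's branch passes to Kazimierz's issue by representation.
The 1/5 is divided into 3 equal shares of 1/15 among Bogdan, Radoslaw, Waclaw.
Bogdan is living and takes 1/15.
Radoslaw is living and takes 1/15.
Waclaw is living and takes 1/15.
Oleg is living and takes 1/5.
Halina is living and takes 1/5.
Czeslaw is living and takes 1/5.
Eliasz predeceased; the 1/5 allotted to Eliasz's branch passes to Eliasz's issue by representation.
The 1/5 is divided into 3 equal shares of 1/15 among Franciszka, Danuta, Stanislawa.
Franciszka is living and takes 1/15.
Danuta is living and takes 1/15.
Stanislawa predeceased; the 1/15 allotted to Stanislawa's branch passes to Stanislawa's issue by representation.
The 1/15 is divided into 2 equal shares of 1/30 among Jolanta, Tadeusz.
Jolanta is living and takes 1/30.
Tadeusz is living and takes 1/30.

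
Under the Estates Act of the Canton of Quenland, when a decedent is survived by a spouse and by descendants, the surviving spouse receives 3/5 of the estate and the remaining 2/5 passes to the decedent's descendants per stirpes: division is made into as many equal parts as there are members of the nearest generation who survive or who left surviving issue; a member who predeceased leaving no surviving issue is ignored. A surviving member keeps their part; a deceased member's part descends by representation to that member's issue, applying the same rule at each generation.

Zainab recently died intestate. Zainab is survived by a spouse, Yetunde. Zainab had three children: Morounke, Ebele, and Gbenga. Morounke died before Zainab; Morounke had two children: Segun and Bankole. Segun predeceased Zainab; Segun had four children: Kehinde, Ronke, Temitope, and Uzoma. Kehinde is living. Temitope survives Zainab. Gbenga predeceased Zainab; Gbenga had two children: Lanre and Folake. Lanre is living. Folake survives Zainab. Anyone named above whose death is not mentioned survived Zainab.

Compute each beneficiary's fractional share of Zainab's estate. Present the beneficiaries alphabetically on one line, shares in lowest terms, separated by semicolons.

Bankole 1/15; Ebele 2/15; Folake 1/15; Kehinde 1/60; Lanre 1/15; Ronke 1/60; Temitope 1/60; Uzoma 1/60; Yetunde 3/5

Yetunde, as surviving spouse, takes 3/5.
The remaining 2/5 passes to Zainab's descendants per stirpes.
The 2/5 is divided into 3 equal shares of 2/15 among Morounke, Ebele, Gbenga.
Morounke predeceased; the 2/15 allotted to Morounke's branch passes to Morounke's issue by representation.
The 2/15 is divided into 2 equal shares of 1/15 among Segun, Bankole.
Segun predeceased; the 1/15 allotted to Segun's branch passes to Segun's issue by representation.
The 1/15 is divided into 4 equal shares of 1/60 among Kehinde, Ronke, Temitope, Uzoma.
Kehinde is living and takes 1/60.
Ronke is living and takes 1/60.
Temitope is living and takes 1/60.
Uzoma is living and takes 1/60.
Bankole is living and takes 1/15.
Ebele is living and takes 2/15.
Gbenga predeceased; the 2/15 allotted to Gbenga's branch passes to Gbenga's issue by representation.
The 2/15 is divided into 2 equal shares of 1/15 among Lanre, Folake.
Lanre is living and takes 1/15.
Folake is living and takes 1/15.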